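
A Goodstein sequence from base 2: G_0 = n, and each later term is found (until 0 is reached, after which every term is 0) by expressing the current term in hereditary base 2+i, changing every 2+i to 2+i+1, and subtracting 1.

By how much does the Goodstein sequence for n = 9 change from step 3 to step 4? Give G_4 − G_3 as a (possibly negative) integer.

G_0=9  [base 2] 2^(2 + 1) + 1  →[2↦3]→  3^(3 + 1) + 1 = 82  −1 ⇒ G_1=81
G_1=81  [base 3] 3^(3 + 1)  →[3↦4]→  4^(4 + 1) = 1024  −1 ⇒ G_2=1023
G_2=1023  [base 4] 3·4^4 + 3·4^3 + 3·4^2 + 3·4 + 3  →[4↦5]→  3·5^5 + 3·5^3 + 3·5^2 + 3·5 + 3 = 9843  −1 ⇒ G_3=9842
G_3=9842  [base 5] 3·5^5 + 3·5^3 + 3·5^2 + 3·5 + 2  →[5↦6]→  3·6^6 + 3·6^3 + 3·6^2 + 3·6 + 2 = 140744  −1 ⇒ G_4=140743

130901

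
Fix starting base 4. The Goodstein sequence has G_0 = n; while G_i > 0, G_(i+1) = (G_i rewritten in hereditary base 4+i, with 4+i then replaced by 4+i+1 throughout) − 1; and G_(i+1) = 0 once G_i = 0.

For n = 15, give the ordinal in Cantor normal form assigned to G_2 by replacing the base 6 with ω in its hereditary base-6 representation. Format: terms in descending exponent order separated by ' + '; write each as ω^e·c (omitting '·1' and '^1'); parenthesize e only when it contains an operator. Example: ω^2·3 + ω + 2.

base 4: 15 = 3·4 + 3; at 5: 3·5 + 3 = 18; next = 17
base 5: 17 = 3·5 + 2; at 6: 3·6 + 2 = 20; next = 19
base 6: 19 = 3·6 + 1; at 7: 3·7 + 1 = 22; next = 21

ω·3 + 1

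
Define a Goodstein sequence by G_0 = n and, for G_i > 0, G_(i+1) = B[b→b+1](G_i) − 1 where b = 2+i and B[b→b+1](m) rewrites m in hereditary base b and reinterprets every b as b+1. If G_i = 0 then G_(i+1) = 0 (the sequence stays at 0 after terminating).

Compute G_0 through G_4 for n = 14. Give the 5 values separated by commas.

14, 110, 1281, 18750, 326591

G_0=14  [base 2] 2^(2 + 1) + 2^2 + 2  →[2↦3]→  3^(3 + 1) + 3^3 + 3 = 111  −1 ⇒ G_1=110
G_1=110  [base 3] 3^(3 + 1) + 3^3 + 2  →[3↦4]→  4^(4 + 1) + 4^4 + 2 = 1282  −1 ⇒ G_2=1281
G_2=1281  [base 4] 4^(4 + 1) + 4^4 + 1  →[4↦5]→  5^(5 + 1) + 5^5 + 1 = 18751  −1 ⇒ G_3=18750
G_3=18750  [base 5] 5^(5 + 1) + 5^5  →[5↦6]→  6^(6 + 1) + 6^6 = 326592  −1 ⇒ G_4=326591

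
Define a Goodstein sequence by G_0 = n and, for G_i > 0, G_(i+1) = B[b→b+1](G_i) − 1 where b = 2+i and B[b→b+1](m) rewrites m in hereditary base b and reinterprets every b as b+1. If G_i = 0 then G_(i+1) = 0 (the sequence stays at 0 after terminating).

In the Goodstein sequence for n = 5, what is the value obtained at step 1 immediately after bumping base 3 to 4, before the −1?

(0) 5|_2 = 2^2 + 1 ↦ 3^3 + 1|_3 = 28 ⇒ 27
(1) 27|_3 = 3^3 ↦ 4^4|_4 = 256 ⇒ 255

256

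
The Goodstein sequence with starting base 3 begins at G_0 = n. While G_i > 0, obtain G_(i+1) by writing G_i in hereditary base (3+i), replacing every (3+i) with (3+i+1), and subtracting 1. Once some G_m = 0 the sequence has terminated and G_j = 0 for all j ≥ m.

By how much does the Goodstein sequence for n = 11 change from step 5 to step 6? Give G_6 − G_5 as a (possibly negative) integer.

(0) 11|_3 = 3^2 + 2 ↦ 4^2 + 2|_4 = 18 ⇒ 17
(1) 17|_4 = 4^2 + 1 ↦ 5^2 + 1|_5 = 26 ⇒ 25
(2) 25|_5 = 5^2 ↦ 6^2|_6 = 36 ⇒ 35
(3) 35|_6 = 5·6 + 5 ↦ 5·7 + 5|_7 = 40 ⇒ 39
(4) 39|_7 = 5·7 + 4 ↦ 5·8 + 4|_8 = 44 ⇒ 43
(5) 43|_8 = 5·8 + 3 ↦ 5·9 + 3|_9 = 48 ⇒ 47

4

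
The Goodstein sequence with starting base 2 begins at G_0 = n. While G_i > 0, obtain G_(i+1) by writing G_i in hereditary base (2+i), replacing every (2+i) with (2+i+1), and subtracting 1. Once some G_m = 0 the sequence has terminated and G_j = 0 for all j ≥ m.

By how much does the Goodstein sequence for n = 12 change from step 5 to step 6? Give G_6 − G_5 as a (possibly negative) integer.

128452957

G_0=12  [base 2] 2^(2 + 1) + 2^2  →[2↦3]→  3^(3 + 1) + 3^3 = 108  −1 ⇒ G_1=107
G_1=107  [base 3] 3^(3 + 1) + 2·3^2 + 2·3 + 2  →[3↦4]→  4^(4 + 1) + 2·4^2 + 2·4 + 2 = 1066  −1 ⇒ G_2=1065
G_2=1065  [base 4] 4^(4 + 1) + 2·4^2 + 2·4 + 1  →[4↦5]→  5^(5 + 1) + 2·5^2 + 2·5 + 1 = 15686  −1 ⇒ G_3=15685
G_3=15685  [base 5] 5^(5 + 1) + 2·5^2 + 2·5  →[5↦6]→  6^(6 + 1) + 2·6^2 + 2·6 = 280020  −1 ⇒ G_4=280019
G_4=280019  [base 6] 6^(6 + 1) + 2·6^2 + 6 + 5  →[6↦7]→  7^(7 + 1) + 2·7^2 + 7 + 5 = 5764911  −1 ⇒ G_5=5764910
G_5=5764910  [base 7] 7^(7 + 1) + 2·7^2 + 7 + 4  →[7↦8]→  8^(8 + 1) + 2·8^2 + 8 + 4 = 134217868  −1 ⇒ G_6=134217867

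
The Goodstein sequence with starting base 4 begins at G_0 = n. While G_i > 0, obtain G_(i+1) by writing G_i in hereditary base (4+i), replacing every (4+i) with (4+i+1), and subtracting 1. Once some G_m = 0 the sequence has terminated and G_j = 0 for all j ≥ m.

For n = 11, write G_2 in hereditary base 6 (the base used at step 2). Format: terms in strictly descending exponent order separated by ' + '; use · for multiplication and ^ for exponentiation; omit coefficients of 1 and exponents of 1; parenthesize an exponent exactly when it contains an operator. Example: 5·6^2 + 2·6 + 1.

G_0=11  [base 4] 2·4 + 3  →[4↦5]→  2·5 + 3 = 13  −1 ⇒ G_1=12
G_1=12  [base 5] 2·5 + 2  →[5↦6]→  2·6 + 2 = 14  −1 ⇒ G_2=13
G_2=13  [base 6] 2·6 + 1  →[6↦7]→  2·7 + 1 = 15  −1 ⇒ G_3=14

2·6 + 1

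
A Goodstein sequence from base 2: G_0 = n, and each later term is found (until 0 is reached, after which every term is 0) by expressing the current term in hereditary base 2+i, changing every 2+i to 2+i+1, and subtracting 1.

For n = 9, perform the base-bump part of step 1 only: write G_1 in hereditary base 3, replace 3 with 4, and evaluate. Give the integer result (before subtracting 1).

base 2: 9 = 2^(2 + 1) + 1; at 3: 3^(3 + 1) + 1 = 82; next = 81
base 3: 81 = 3^(3 + 1); at 4: 4^(4 + 1) = 1024; next = 1023

1024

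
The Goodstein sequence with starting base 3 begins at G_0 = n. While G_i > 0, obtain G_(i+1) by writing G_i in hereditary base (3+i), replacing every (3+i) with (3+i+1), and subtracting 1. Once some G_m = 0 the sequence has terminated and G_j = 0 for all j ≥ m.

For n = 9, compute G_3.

step 0: 9 = 3^2; sub 4 for 3: 4^2; = 16; G_1 = 16−1 = 15
step 1: 15 = 3·4 + 3; sub 5 for 4: 3·5 + 3; = 18; G_2 = 18−1 = 17
step 2: 17 = 3·5 + 2; sub 6 for 5: 3·6 + 2; = 20; G_3 = 20−1 = 19
step 3: 19 = 3·6 + 1; sub 7 for 6: 3·7 + 1; = 22; G_4 = 22−1 = 21

19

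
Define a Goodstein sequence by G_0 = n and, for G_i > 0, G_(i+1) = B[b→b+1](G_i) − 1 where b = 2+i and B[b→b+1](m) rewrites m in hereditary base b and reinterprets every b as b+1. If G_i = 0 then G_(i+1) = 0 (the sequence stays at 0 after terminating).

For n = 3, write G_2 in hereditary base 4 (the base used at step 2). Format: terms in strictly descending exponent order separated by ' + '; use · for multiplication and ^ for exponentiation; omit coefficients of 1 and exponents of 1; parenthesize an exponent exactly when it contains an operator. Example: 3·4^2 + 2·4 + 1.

3 —HB2→ 2 + 1 —bump→ 3 + 1 = 4 —(−1)→ 3
3 —HB3→ 3 —bump→ 4 = 4 —(−1)→ 3
3 —HB4→ 3 —bump→ 3 = 3 —(−1)→ 2

3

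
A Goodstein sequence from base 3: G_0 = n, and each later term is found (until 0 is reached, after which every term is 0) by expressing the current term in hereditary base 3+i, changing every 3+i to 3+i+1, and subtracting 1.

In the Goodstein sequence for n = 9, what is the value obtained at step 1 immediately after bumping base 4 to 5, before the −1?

base 3: 9 = 3^2; at 4: 4^2 = 16; next = 15
base 4: 15 = 3·4 + 3; at 5: 3·5 + 3 = 18; next = 17

18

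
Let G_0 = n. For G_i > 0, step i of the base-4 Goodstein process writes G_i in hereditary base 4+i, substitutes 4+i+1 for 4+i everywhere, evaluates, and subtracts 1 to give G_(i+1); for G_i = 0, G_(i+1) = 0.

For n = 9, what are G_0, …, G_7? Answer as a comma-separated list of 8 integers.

9, 10, 11, 11, 11, 11, 11, 11

(0) 9|_4 = 2·4 + 1 ↦ 2·5 + 1|_5 = 11 ⇒ 10
(1) 10|_5 = 2·5 ↦ 2·6|_6 = 12 ⇒ 11
(2) 11|_6 = 6 + 5 ↦ 7 + 5|_7 = 12 ⇒ 11
(3) 11|_7 = 7 + 4 ↦ 8 + 4|_8 = 12 ⇒ 11
(4) 11|_8 = 8 + 3 ↦ 9 + 3|_9 = 12 ⇒ 11
(5) 11|_9 = 9 + 2 ↦ 10 + 2|_10 = 12 ⇒ 11
(6) 11|_10 = 10 + 1 ↦ 11 + 1|_11 = 12 ⇒ 11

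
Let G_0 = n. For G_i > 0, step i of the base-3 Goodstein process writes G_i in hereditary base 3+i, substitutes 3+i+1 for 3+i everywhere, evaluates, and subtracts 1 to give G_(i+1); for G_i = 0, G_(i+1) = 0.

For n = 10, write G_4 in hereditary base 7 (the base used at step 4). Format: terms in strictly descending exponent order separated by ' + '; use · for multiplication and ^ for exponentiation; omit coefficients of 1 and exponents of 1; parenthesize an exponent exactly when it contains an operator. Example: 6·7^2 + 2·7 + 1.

10 —HB3→ 3^2 + 1 —bump→ 4^2 + 1 = 17 —(−1)→ 16
16 —HB4→ 4^2 —bump→ 5^2 = 25 —(−1)→ 24
24 —HB5→ 4·5 + 4 —bump→ 4·6 + 4 = 28 —(−1)→ 27
27 —HB6→ 4·6 + 3 —bump→ 4·7 + 3 = 31 —(−1)→ 30
30 —HB7→ 4·7 + 2 —bump→ 4·8 + 2 = 34 —(−1)→ 33

4·7 + 2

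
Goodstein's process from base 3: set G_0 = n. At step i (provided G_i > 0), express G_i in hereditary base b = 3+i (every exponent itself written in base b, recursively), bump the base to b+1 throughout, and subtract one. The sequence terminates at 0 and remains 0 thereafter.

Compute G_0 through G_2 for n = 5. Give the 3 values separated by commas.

5, 5, 5

G_0=5  [base 3] 3 + 2  →[3↦4]→  4 + 2 = 6  −1 ⇒ G_1=5
G_1=5  [base 4] 4 + 1  →[4↦5]→  5 + 1 = 6  −1 ⇒ G_2=5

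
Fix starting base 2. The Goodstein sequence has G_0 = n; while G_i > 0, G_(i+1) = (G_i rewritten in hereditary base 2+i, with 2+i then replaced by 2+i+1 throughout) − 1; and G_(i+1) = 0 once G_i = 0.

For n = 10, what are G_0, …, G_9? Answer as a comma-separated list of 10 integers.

10 —HB2→ 2^(2 + 1) + 2 —bump→ 3^(3 + 1) + 3 = 84 —(−1)→ 83
83 —HB3→ 3^(3 + 1) + 2 —bump→ 4^(4 + 1) + 2 = 1026 —(−1)→ 1025
1025 —HB4→ 4^(4 + 1) + 1 —bump→ 5^(5 + 1) + 1 = 15626 —(−1)→ 15625
15625 —HB5→ 5^(5 + 1) —bump→ 6^(6 + 1) = 279936 —(−1)→ 279935
279935 —HB6→ 5·6^6 + 5·6^5 + 5·6^4 + 5·6^3 + 5·6^2 + 5·6 + 5 —bump→ 5·7^7 + 5·7^5 + 5·7^4 + 5·7^3 + 5·7^2 + 5·7 + 5 = 4215755 —(−1)→ 4215754
4215754 —HB7→ 5·7^7 + 5·7^5 + 5·7^4 + 5·7^3 + 5·7^2 + 5·7 + 4 —bump→ 5·8^8 + 5·8^5 + 5·8^4 + 5·8^3 + 5·8^2 + 5·8 + 4 = 84073324 —(−1)→ 84073323
84073323 —HB8→ 5·8^8 + 5·8^5 + 5·8^4 + 5·8^3 + 5·8^2 + 5·8 + 3 —bump→ 5·9^9 + 5·9^5 + 5·9^4 + 5·9^3 + 5·9^2 + 5·9 + 3 = 1937434593 —(−1)→ 1937434592
1937434592 —HB9→ 5·9^9 + 5·9^5 + 5·9^4 + 5·9^3 + 5·9^2 + 5·9 + 2 —bump→ 5·10^10 + 5·10^5 + 5·10^4 + 5·10^3 + 5·10^2 + 5·10 + 2 = 50000555552 —(−1)→ 50000555551
50000555551 —HB10→ 5·10^10 + 5·10^5 + 5·10^4 + 5·10^3 + 5·10^2 + 5·10 + 1 —bump→ 5·11^11 + 5·11^5 + 5·11^4 + 5·11^3 + 5·11^2 + 5·11 + 1 = 1426559238831 —(−1)→ 1426559238830

10, 83, 1025, 15625, 279935, 4215754, 84073323, 1937434592, 50000555551, 1426559238830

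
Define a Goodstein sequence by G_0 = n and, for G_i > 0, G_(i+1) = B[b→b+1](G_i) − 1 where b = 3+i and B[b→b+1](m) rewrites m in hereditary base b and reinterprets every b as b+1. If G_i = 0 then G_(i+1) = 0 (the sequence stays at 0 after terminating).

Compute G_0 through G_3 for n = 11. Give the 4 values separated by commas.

11, 17, 25, 35

G_0=11  [base 3] 3^2 + 2  →[3↦4]→  4^2 + 2 = 18  −1 ⇒ G_1=17
G_1=17  [base 4] 4^2 + 1  →[4↦5]→  5^2 + 1 = 26  −1 ⇒ G_2=25
G_2=25  [base 5] 5^2  →[5↦6]→  6^2 = 36  −1 ⇒ G_3=35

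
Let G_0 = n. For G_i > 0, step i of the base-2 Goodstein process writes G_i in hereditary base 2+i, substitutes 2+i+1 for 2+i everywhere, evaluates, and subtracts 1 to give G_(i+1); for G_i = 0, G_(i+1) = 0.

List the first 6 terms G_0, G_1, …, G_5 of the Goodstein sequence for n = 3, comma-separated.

3, 3, 3, 2, 1, 0

[0] 3 ≡ 2 + 1 (base 2). Lift 3: 4. −1: 3.
[1] 3 ≡ 3 (base 3). Lift 4: 4. −1: 3.
[2] 3 ≡ 3 (base 4). Lift 5: 3. −1: 2.
[3] 2 ≡ 2 (base 5). Lift 6: 2. −1: 1.
[4] 1 ≡ 1 (base 6). Lift 7: 1. −1: 0.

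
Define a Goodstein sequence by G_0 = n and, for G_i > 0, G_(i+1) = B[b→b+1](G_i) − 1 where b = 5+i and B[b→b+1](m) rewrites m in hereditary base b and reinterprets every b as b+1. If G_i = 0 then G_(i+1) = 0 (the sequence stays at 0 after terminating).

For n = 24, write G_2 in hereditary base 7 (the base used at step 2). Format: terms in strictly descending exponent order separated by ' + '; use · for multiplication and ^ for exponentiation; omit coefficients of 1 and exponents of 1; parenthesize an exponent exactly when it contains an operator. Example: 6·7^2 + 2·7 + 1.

24 —HB5→ 4·5 + 4 —bump→ 4·6 + 4 = 28 —(−1)→ 27
27 —HB6→ 4·6 + 3 —bump→ 4·7 + 3 = 31 —(−1)→ 30
30 —HB7→ 4·7 + 2 —bump→ 4·8 + 2 = 34 —(−1)→ 33

4·7 + 2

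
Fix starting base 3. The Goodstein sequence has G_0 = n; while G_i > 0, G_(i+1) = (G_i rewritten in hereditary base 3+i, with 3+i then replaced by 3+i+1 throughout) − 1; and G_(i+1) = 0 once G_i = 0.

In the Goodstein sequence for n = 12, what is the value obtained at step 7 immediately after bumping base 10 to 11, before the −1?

82

(0) 12|_3 = 3^2 + 3 ↦ 4^2 + 4|_4 = 20 ⇒ 19
(1) 19|_4 = 4^2 + 3 ↦ 5^2 + 3|_5 = 28 ⇒ 27
(2) 27|_5 = 5^2 + 2 ↦ 6^2 + 2|_6 = 38 ⇒ 37
(3) 37|_6 = 6^2 + 1 ↦ 7^2 + 1|_7 = 50 ⇒ 49
(4) 49|_7 = 7^2 ↦ 8^2|_8 = 64 ⇒ 63
(5) 63|_8 = 7·8 + 7 ↦ 7·9 + 7|_9 = 70 ⇒ 69
(6) 69|_9 = 7·9 + 6 ↦ 7·10 + 6|_10 = 76 ⇒ 75
(7) 75|_10 = 7·10 + 5 ↦ 7·11 + 5|_11 = 82 ⇒ 81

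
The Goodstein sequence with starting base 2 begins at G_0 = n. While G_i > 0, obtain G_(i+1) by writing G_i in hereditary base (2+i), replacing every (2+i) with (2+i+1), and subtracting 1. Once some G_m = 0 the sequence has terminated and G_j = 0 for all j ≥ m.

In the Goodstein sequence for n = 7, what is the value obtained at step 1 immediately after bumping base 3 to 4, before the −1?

260

i=0: 7 = 2^2 + 2 + 1 (b=2); 2→3: 3^3 + 3 + 1 = 31; 31−1 = 30
i=1: 30 = 3^3 + 3 (b=3); 3→4: 4^4 + 4 = 260; 260−1 = 259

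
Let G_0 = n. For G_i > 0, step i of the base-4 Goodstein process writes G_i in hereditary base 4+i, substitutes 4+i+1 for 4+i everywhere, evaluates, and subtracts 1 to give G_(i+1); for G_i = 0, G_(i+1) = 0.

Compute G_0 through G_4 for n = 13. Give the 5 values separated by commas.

step 0: 13 = 3·4 + 1; sub 5 for 4: 3·5 + 1; = 16; G_1 = 16−1 = 15
step 1: 15 = 3·5; sub 6 for 5: 3·6; = 18; G_2 = 18−1 = 17
step 2: 17 = 2·6 + 5; sub 7 for 6: 2·7 + 5; = 19; G_3 = 19−1 = 18
step 3: 18 = 2·7 + 4; sub 8 for 7: 2·8 + 4; = 20; G_4 = 20−1 = 19

13, 15, 17, 18, 19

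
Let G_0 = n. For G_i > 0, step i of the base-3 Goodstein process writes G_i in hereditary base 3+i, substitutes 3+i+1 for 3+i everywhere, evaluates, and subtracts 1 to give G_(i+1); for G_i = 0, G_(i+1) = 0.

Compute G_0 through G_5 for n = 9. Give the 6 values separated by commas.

[0] 9 ≡ 3^2 (base 3). Lift 4: 16. −1: 15.
[1] 15 ≡ 3·4 + 3 (base 4). Lift 5: 18. −1: 17.
[2] 17 ≡ 3·5 + 2 (base 5). Lift 6: 20. −1: 19.
[3] 19 ≡ 3·6 + 1 (base 6). Lift 7: 22. −1: 21.
[4] 21 ≡ 3·7 (base 7). Lift 8: 24. −1: 23.

9, 15, 17, 19, 21, 23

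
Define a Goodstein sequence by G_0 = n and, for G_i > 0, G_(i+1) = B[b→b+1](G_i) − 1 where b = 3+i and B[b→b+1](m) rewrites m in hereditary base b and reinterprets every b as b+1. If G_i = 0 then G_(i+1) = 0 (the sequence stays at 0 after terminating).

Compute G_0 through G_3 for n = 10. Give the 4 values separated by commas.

10 —HB3→ 3^2 + 1 —bump→ 4^2 + 1 = 17 —(−1)→ 16
16 —HB4→ 4^2 —bump→ 5^2 = 25 —(−1)→ 24
24 —HB5→ 4·5 + 4 —bump→ 4·6 + 4 = 28 —(−1)→ 27

10, 16, 24, 27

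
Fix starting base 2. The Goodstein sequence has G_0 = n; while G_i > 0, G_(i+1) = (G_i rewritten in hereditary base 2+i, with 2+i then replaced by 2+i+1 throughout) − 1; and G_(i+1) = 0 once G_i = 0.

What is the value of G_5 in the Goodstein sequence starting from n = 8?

1647195

8 —HB2→ 2^(2 + 1) —bump→ 3^(3 + 1) = 81 —(−1)→ 80
80 —HB3→ 2·3^3 + 2·3^2 + 2·3 + 2 —bump→ 2·4^4 + 2·4^2 + 2·4 + 2 = 554 —(−1)→ 553
553 —HB4→ 2·4^4 + 2·4^2 + 2·4 + 1 —bump→ 2·5^5 + 2·5^2 + 2·5 + 1 = 6311 —(−1)→ 6310
6310 —HB5→ 2·5^5 + 2·5^2 + 2·5 —bump→ 2·6^6 + 2·6^2 + 2·6 = 93396 —(−1)→ 93395
93395 —HB6→ 2·6^6 + 2·6^2 + 6 + 5 —bump→ 2·7^7 + 2·7^2 + 7 + 5 = 1647196 —(−1)→ 1647195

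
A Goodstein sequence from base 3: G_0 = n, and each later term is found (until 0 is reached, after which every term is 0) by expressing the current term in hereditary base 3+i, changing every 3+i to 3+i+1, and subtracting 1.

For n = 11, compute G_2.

G_0=11  [base 3] 3^2 + 2  →[3↦4]→  4^2 + 2 = 18  −1 ⇒ G_1=17
G_1=17  [base 4] 4^2 + 1  →[4↦5]→  5^2 + 1 = 26  −1 ⇒ G_2=25
G_2=25  [base 5] 5^2  →[5↦6]→  6^2 = 36  −1 ⇒ G_3=35

25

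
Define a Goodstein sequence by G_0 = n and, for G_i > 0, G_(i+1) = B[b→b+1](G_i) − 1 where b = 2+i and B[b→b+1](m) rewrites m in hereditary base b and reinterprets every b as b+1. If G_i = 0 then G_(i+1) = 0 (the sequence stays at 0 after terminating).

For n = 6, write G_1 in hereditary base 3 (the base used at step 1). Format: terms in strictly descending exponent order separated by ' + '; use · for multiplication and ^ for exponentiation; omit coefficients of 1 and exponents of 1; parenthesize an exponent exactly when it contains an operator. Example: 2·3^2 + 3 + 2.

G_0 = 6. HB_2(6) = 2^2 + 2. Bump = 30. G_1 = 29.
G_1 = 29. HB_3(29) = 3^3 + 2. Bump = 258. G_2 = 257.

3^3 + 2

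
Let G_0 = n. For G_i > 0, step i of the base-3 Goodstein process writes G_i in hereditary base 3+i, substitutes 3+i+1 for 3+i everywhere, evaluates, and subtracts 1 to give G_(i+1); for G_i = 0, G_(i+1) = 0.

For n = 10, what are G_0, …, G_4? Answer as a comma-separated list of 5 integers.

10, 16, 24, 27, 30

(0) 10|_3 = 3^2 + 1 ↦ 4^2 + 1|_4 = 17 ⇒ 16
(1) 16|_4 = 4^2 ↦ 5^2|_5 = 25 ⇒ 24
(2) 24|_5 = 4·5 + 4 ↦ 4·6 + 4|_6 = 28 ⇒ 27
(3) 27|_6 = 4·6 + 3 ↦ 4·7 + 3|_7 = 31 ⇒ 30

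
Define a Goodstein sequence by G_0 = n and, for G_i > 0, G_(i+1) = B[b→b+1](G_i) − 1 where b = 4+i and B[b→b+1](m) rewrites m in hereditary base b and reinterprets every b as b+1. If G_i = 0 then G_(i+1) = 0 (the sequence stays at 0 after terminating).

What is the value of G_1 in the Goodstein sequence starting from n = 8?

9

step 0: 8 = 2·4; sub 5 for 4: 2·5; = 10; G_1 = 10−1 = 9
step 1: 9 = 5 + 4; sub 6 for 5: 6 + 4; = 10; G_2 = 10−1 = 9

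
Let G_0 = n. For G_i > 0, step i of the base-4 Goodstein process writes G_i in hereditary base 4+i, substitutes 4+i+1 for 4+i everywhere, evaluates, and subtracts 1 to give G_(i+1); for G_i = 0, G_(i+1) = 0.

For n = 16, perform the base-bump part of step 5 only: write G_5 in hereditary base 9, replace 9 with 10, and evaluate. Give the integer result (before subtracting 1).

G_0=16  [base 4] 4^2  →[4↦5]→  5^2 = 25  −1 ⇒ G_1=24
G_1=24  [base 5] 4·5 + 4  →[5↦6]→  4·6 + 4 = 28  −1 ⇒ G_2=27
G_2=27  [base 6] 4·6 + 3  →[6↦7]→  4·7 + 3 = 31  −1 ⇒ G_3=30
G_3=30  [base 7] 4·7 + 2  →[7↦8]→  4·8 + 2 = 34  −1 ⇒ G_4=33
G_4=33  [base 8] 4·8 + 1  →[8↦9]→  4·9 + 1 = 37  −1 ⇒ G_5=36
G_5=36  [base 9] 4·9  →[9↦10]→  4·10 = 40  −1 ⇒ G_6=39

40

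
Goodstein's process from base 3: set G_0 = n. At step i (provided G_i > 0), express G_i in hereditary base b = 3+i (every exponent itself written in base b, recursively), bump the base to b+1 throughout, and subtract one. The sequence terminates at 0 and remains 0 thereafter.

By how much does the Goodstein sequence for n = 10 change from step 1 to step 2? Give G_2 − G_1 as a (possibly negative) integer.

i=0: 10 = 3^2 + 1 (b=3); 3→4: 4^2 + 1 = 17; 17−1 = 16
i=1: 16 = 4^2 (b=4); 4→5: 5^2 = 25; 25−1 = 24

8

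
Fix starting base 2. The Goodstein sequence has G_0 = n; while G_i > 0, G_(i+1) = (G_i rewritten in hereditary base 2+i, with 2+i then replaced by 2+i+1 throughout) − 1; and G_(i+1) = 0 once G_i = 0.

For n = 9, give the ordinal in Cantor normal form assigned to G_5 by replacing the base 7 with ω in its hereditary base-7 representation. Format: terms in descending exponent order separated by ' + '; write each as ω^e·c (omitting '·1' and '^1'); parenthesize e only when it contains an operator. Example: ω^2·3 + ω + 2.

i=0: 9 = 2^(2 + 1) + 1 (b=2); 2→3: 3^(3 + 1) + 1 = 82; 82−1 = 81
i=1: 81 = 3^(3 + 1) (b=3); 3→4: 4^(4 + 1) = 1024; 1024−1 = 1023
i=2: 1023 = 3·4^4 + 3·4^3 + 3·4^2 + 3·4 + 3 (b=4); 4→5: 3·5^5 + 3·5^3 + 3·5^2 + 3·5 + 3 = 9843; 9843−1 = 9842
i=3: 9842 = 3·5^5 + 3·5^3 + 3·5^2 + 3·5 + 2 (b=5); 5→6: 3·6^6 + 3·6^3 + 3·6^2 + 3·6 + 2 = 140744; 140744−1 = 140743
i=4: 140743 = 3·6^6 + 3·6^3 + 3·6^2 + 3·6 + 1 (b=6); 6→7: 3·7^7 + 3·7^3 + 3·7^2 + 3·7 + 1 = 2471827; 2471827−1 = 2471826
i=5: 2471826 = 3·7^7 + 3·7^3 + 3·7^2 + 3·7 (b=7); 7→8: 3·8^8 + 3·8^3 + 3·8^2 + 3·8 = 50333400; 50333400−1 = 50333399

ω^ω·3 + ω^3·3 + ω^2·3 + ω·3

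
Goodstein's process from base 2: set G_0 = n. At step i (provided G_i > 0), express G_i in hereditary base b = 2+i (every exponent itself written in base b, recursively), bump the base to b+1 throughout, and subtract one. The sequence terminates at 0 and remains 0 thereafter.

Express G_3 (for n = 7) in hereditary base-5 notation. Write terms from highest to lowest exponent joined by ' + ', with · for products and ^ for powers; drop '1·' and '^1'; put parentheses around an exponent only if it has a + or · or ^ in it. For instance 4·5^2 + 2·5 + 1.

5^5 + 2

base 2: 7 = 2^2 + 2 + 1; at 3: 3^3 + 3 + 1 = 31; next = 30
base 3: 30 = 3^3 + 3; at 4: 4^4 + 4 = 260; next = 259
base 4: 259 = 4^4 + 3; at 5: 5^5 + 3 = 3128; next = 3127
base 5: 3127 = 5^5 + 2; at 6: 6^6 + 2 = 46658; next = 46657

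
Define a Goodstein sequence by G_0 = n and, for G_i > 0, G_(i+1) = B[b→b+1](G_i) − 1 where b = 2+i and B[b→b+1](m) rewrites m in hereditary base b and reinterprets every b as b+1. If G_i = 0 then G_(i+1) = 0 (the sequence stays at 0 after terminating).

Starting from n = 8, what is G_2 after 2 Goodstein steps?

G_0 = 8. HB_2(8) = 2^(2 + 1). Bump = 81. G_1 = 80.
G_1 = 80. HB_3(80) = 2·3^3 + 2·3^2 + 2·3 + 2. Bump = 554. G_2 = 553.

553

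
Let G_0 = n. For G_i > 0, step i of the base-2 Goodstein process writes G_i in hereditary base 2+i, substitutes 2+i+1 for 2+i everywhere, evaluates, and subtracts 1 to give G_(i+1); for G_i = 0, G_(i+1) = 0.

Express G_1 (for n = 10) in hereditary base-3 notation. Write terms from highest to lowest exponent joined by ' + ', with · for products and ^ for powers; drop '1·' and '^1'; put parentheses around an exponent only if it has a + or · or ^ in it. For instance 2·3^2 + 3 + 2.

i=0: 10 = 2^(2 + 1) + 2 (b=2); 2→3: 3^(3 + 1) + 3 = 84; 84−1 = 83
i=1: 83 = 3^(3 + 1) + 2 (b=3); 3→4: 4^(4 + 1) + 2 = 1026; 1026−1 = 1025

3^(3 + 1) + 2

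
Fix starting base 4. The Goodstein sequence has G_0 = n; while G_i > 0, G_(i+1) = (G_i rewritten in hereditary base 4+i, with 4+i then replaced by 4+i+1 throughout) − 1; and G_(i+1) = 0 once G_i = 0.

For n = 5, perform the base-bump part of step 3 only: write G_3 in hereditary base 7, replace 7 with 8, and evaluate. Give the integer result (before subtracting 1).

base 4: 5 = 4 + 1; at 5: 5 + 1 = 6; next = 5
base 5: 5 = 5; at 6: 6 = 6; next = 5
base 6: 5 = 5; at 7: 5 = 5; next = 4
base 7: 4 = 4; at 8: 4 = 4; next = 3

4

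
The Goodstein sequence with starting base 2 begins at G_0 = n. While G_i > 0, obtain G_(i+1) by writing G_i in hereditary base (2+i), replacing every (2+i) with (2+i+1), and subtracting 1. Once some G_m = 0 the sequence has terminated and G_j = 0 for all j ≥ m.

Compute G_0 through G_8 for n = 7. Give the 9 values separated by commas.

7, 30, 259, 3127, 46657, 823543, 16777215, 37665879, 77777775

7 —HB2→ 2^2 + 2 + 1 —bump→ 3^3 + 3 + 1 = 31 —(−1)→ 30
30 —HB3→ 3^3 + 3 —bump→ 4^4 + 4 = 260 —(−1)→ 259
259 —HB4→ 4^4 + 3 —bump→ 5^5 + 3 = 3128 —(−1)→ 3127
3127 —HB5→ 5^5 + 2 —bump→ 6^6 + 2 = 46658 —(−1)→ 46657
46657 —HB6→ 6^6 + 1 —bump→ 7^7 + 1 = 823544 —(−1)→ 823543
823543 —HB7→ 7^7 —bump→ 8^8 = 16777216 —(−1)→ 16777215
16777215 —HB8→ 7·8^7 + 7·8^6 + 7·8^5 + 7·8^4 + 7·8^3 + 7·8^2 + 7·8 + 7 —bump→ 7·9^7 + 7·9^6 + 7·9^5 + 7·9^4 + 7·9^3 + 7·9^2 + 7·9 + 7 = 37665880 —(−1)→ 37665879
37665879 —HB9→ 7·9^7 + 7·9^6 + 7·9^5 + 7·9^4 + 7·9^3 + 7·9^2 + 7·9 + 6 —bump→ 7·10^7 + 7·10^6 + 7·10^5 + 7·10^4 + 7·10^3 + 7·10^2 + 7·10 + 6 = 77777776 —(−1)→ 77777775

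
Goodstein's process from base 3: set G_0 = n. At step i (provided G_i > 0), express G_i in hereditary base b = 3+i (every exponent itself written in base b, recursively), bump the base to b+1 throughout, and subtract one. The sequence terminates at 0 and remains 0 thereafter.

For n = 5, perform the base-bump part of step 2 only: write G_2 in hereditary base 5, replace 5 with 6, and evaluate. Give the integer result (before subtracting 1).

6

step 0: 5 = 3 + 2; sub 4 for 3: 4 + 2; = 6; G_1 = 6−1 = 5
step 1: 5 = 4 + 1; sub 5 for 4: 5 + 1; = 6; G_2 = 6−1 = 5
step 2: 5 = 5; sub 6 for 5: 6; = 6; G_3 = 6−1 = 5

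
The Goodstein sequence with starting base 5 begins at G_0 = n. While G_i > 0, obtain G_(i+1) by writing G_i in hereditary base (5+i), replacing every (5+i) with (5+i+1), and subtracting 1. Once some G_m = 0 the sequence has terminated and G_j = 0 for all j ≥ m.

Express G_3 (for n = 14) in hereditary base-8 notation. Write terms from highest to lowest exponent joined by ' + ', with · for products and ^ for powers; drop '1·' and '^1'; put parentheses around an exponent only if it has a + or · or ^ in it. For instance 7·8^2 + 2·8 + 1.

base 5: 14 = 2·5 + 4; at 6: 2·6 + 4 = 16; next = 15
base 6: 15 = 2·6 + 3; at 7: 2·7 + 3 = 17; next = 16
base 7: 16 = 2·7 + 2; at 8: 2·8 + 2 = 18; next = 17
base 8: 17 = 2·8 + 1; at 9: 2·9 + 1 = 19; next = 18

2·8 + 1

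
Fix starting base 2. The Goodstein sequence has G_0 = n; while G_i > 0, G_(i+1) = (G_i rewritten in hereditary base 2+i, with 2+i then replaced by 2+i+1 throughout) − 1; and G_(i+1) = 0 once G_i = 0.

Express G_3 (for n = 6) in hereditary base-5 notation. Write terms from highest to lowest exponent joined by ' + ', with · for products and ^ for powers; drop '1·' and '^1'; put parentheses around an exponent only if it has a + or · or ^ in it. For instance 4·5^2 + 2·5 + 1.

5^5

step 0: 6 = 2^2 + 2; sub 3 for 2: 3^3 + 3; = 30; G_1 = 30−1 = 29
step 1: 29 = 3^3 + 2; sub 4 for 3: 4^4 + 2; = 258; G_2 = 258−1 = 257
step 2: 257 = 4^4 + 1; sub 5 for 4: 5^5 + 1; = 3126; G_3 = 3126−1 = 3125
step 3: 3125 = 5^5; sub 6 for 5: 6^6; = 46656; G_4 = 46656−1 = 46655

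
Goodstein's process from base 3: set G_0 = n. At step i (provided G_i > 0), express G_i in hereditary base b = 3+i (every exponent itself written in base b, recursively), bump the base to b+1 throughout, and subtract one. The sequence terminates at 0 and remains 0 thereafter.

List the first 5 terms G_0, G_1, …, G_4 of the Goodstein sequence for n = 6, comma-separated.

6, 7, 7, 7, 7

G_0 = 6. HB_3(6) = 2·3. Bump = 8. G_1 = 7.
G_1 = 7. HB_4(7) = 4 + 3. Bump = 8. G_2 = 7.
G_2 = 7. HB_5(7) = 5 + 2. Bump = 8. G_3 = 7.
G_3 = 7. HB_6(7) = 6 + 1. Bump = 8. G_4 = 7.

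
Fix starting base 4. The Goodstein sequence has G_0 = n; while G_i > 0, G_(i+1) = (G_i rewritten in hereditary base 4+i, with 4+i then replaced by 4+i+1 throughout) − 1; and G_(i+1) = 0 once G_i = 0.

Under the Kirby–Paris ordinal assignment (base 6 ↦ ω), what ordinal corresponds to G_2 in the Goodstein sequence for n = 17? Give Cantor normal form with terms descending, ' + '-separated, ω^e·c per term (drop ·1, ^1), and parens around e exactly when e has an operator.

ω·5 + 5

(0) 17|_4 = 4^2 + 1 ↦ 5^2 + 1|_5 = 26 ⇒ 25
(1) 25|_5 = 5^2 ↦ 6^2|_6 = 36 ⇒ 35
(2) 35|_6 = 5·6 + 5 ↦ 5·7 + 5|_7 = 40 ⇒ 39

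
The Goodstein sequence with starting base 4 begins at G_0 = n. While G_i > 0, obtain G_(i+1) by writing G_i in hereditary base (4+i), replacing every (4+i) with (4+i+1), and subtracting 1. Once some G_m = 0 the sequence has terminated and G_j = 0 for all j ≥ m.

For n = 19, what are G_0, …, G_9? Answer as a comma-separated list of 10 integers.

19, 27, 37, 49, 63, 69, 75, 81, 87, 93

i=0: 19 = 4^2 + 3 (b=4); 4→5: 5^2 + 3 = 28; 28−1 = 27
i=1: 27 = 5^2 + 2 (b=5); 5→6: 6^2 + 2 = 38; 38−1 = 37
i=2: 37 = 6^2 + 1 (b=6); 6→7: 7^2 + 1 = 50; 50−1 = 49
i=3: 49 = 7^2 (b=7); 7→8: 8^2 = 64; 64−1 = 63
i=4: 63 = 7·8 + 7 (b=8); 8→9: 7·9 + 7 = 70; 70−1 = 69
i=5: 69 = 7·9 + 6 (b=9); 9→10: 7·10 + 6 = 76; 76−1 = 75
i=6: 75 = 7·10 + 5 (b=10); 10→11: 7·11 + 5 = 82; 82−1 = 81
i=7: 81 = 7·11 + 4 (b=11); 11→12: 7·12 + 4 = 88; 88−1 = 87
i=8: 87 = 7·12 + 3 (b=12); 12→13: 7·13 + 3 = 94; 94−1 = 93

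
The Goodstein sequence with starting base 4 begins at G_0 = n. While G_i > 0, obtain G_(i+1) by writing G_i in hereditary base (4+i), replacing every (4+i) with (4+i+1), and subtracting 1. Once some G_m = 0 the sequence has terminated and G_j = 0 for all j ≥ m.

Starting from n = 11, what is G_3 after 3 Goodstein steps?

14

G_0=11  [base 4] 2·4 + 3  →[4↦5]→  2·5 + 3 = 13  −1 ⇒ G_1=12
G_1=12  [base 5] 2·5 + 2  →[5↦6]→  2·6 + 2 = 14  −1 ⇒ G_2=13
G_2=13  [base 6] 2·6 + 1  →[6↦7]→  2·7 + 1 = 15  −1 ⇒ G_3=14
G_3=14  [base 7] 2·7  →[7↦8]→  2·8 = 16  −1 ⇒ G_4=15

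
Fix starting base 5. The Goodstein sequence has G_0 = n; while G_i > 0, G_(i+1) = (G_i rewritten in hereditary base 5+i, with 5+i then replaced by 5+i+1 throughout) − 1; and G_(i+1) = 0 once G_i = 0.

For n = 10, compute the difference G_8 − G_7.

step 0: 10 = 2·5; sub 6 for 5: 2·6; = 12; G_1 = 12−1 = 11
step 1: 11 = 6 + 5; sub 7 for 6: 7 + 5; = 12; G_2 = 12−1 = 11
step 2: 11 = 7 + 4; sub 8 for 7: 8 + 4; = 12; G_3 = 12−1 = 11
step 3: 11 = 8 + 3; sub 9 for 8: 9 + 3; = 12; G_4 = 12−1 = 11
step 4: 11 = 9 + 2; sub 10 for 9: 10 + 2; = 12; G_5 = 12−1 = 11
step 5: 11 = 10 + 1; sub 11 for 10: 11 + 1; = 12; G_6 = 12−1 = 11
step 6: 11 = 11; sub 12 for 11: 12; = 12; G_7 = 12−1 = 11
step 7: 11 = 11; sub 13 for 12: 11; = 11; G_8 = 11−1 = 10

-1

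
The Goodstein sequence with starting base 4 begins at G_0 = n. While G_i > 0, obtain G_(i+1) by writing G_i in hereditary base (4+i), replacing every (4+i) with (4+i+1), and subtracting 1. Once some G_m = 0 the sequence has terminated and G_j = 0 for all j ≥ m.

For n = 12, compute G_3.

16

i=0: 12 = 3·4 (b=4); 4→5: 3·5 = 15; 15−1 = 14
i=1: 14 = 2·5 + 4 (b=5); 5→6: 2·6 + 4 = 16; 16−1 = 15
i=2: 15 = 2·6 + 3 (b=6); 6→7: 2·7 + 3 = 17; 17−1 = 16
i=3: 16 = 2·7 + 2 (b=7); 7→8: 2·8 + 2 = 18; 18−1 = 17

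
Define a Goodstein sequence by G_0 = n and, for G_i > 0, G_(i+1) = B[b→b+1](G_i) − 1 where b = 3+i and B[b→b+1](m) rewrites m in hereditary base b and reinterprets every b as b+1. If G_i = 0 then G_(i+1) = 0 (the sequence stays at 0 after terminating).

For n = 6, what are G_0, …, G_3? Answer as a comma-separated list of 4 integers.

G_0 = 6. HB_3(6) = 2·3. Bump = 8. G_1 = 7.
G_1 = 7. HB_4(7) = 4 + 3. Bump = 8. G_2 = 7.
G_2 = 7. HB_5(7) = 5 + 2. Bump = 8. G_3 = 7.

6, 7, 7, 7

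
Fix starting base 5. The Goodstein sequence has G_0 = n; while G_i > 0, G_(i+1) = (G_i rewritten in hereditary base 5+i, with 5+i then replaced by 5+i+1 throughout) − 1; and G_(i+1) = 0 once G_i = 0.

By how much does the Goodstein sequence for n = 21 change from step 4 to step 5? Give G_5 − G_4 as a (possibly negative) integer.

2

[0] 21 ≡ 4·5 + 1 (base 5). Lift 6: 25. −1: 24.
[1] 24 ≡ 4·6 (base 6). Lift 7: 28. −1: 27.
[2] 27 ≡ 3·7 + 6 (base 7). Lift 8: 30. −1: 29.
[3] 29 ≡ 3·8 + 5 (base 8). Lift 9: 32. −1: 31.
[4] 31 ≡ 3·9 + 4 (base 9). Lift 10: 34. −1: 33.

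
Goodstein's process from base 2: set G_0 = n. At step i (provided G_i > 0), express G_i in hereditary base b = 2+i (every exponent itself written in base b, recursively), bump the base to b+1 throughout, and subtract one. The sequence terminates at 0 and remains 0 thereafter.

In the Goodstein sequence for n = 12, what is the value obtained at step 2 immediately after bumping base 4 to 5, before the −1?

i=0: 12 = 2^(2 + 1) + 2^2 (b=2); 2→3: 3^(3 + 1) + 3^3 = 108; 108−1 = 107
i=1: 107 = 3^(3 + 1) + 2·3^2 + 2·3 + 2 (b=3); 3→4: 4^(4 + 1) + 2·4^2 + 2·4 + 2 = 1066; 1066−1 = 1065
i=2: 1065 = 4^(4 + 1) + 2·4^2 + 2·4 + 1 (b=4); 4→5: 5^(5 + 1) + 2·5^2 + 2·5 + 1 = 15686; 15686−1 = 15685

15686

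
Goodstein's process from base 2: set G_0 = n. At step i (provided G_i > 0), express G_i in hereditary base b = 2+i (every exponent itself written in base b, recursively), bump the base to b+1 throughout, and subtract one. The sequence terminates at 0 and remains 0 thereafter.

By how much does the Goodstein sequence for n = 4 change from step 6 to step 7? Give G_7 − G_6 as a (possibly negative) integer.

G_0=4  [base 2] 2^2  →[2↦3]→  3^3 = 27  −1 ⇒ G_1=26
G_1=26  [base 3] 2·3^2 + 2·3 + 2  →[3↦4]→  2·4^2 + 2·4 + 2 = 42  −1 ⇒ G_2=41
G_2=41  [base 4] 2·4^2 + 2·4 + 1  →[4↦5]→  2·5^2 + 2·5 + 1 = 61  −1 ⇒ G_3=60
G_3=60  [base 5] 2·5^2 + 2·5  →[5↦6]→  2·6^2 + 2·6 = 84  −1 ⇒ G_4=83
G_4=83  [base 6] 2·6^2 + 6 + 5  →[6↦7]→  2·7^2 + 7 + 5 = 110  −1 ⇒ G_5=109
G_5=109  [base 7] 2·7^2 + 7 + 4  →[7↦8]→  2·8^2 + 8 + 4 = 140  −1 ⇒ G_6=139
G_6=139  [base 8] 2·8^2 + 8 + 3  →[8↦9]→  2·9^2 + 9 + 3 = 174  −1 ⇒ G_7=173

34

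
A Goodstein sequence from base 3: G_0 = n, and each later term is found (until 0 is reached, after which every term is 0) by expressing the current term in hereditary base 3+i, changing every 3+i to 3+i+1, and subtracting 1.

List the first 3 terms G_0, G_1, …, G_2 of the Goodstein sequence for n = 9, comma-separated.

i=0: 9 = 3^2 (b=3); 3→4: 4^2 = 16; 16−1 = 15
i=1: 15 = 3·4 + 3 (b=4); 4→5: 3·5 + 3 = 18; 18−1 = 17

9, 15, 17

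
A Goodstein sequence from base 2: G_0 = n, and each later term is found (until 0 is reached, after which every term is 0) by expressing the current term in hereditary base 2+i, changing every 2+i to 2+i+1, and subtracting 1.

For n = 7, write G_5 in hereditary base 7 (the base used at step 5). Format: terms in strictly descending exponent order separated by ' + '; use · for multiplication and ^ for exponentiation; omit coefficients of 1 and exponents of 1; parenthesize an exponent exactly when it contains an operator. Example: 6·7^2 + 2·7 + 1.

7^7

[0] 7 ≡ 2^2 + 2 + 1 (base 2). Lift 3: 31. −1: 30.
[1] 30 ≡ 3^3 + 3 (base 3). Lift 4: 260. −1: 259.
[2] 259 ≡ 4^4 + 3 (base 4). Lift 5: 3128. −1: 3127.
[3] 3127 ≡ 5^5 + 2 (base 5). Lift 6: 46658. −1: 46657.
[4] 46657 ≡ 6^6 + 1 (base 6). Lift 7: 823544. −1: 823543.
[5] 823543 ≡ 7^7 (base 7). Lift 8: 16777216. −1: 16777215.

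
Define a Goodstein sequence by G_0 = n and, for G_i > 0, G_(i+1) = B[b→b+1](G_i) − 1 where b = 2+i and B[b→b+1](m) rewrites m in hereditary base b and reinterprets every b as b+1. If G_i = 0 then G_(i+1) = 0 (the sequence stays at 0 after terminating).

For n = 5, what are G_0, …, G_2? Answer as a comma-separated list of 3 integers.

5, 27, 255

(0) 5|_2 = 2^2 + 1 ↦ 3^3 + 1|_3 = 28 ⇒ 27
(1) 27|_3 = 3^3 ↦ 4^4|_4 = 256 ⇒ 255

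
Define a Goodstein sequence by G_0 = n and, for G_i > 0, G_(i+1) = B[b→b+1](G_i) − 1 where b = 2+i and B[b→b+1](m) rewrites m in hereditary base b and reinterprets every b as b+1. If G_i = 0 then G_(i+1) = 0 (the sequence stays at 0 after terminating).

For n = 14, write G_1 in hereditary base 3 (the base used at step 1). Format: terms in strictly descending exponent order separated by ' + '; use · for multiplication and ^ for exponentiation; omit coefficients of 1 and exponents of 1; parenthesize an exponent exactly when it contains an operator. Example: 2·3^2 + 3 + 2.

step 0: 14 = 2^(2 + 1) + 2^2 + 2; sub 3 for 2: 3^(3 + 1) + 3^3 + 3; = 111; G_1 = 111−1 = 110
step 1: 110 = 3^(3 + 1) + 3^3 + 2; sub 4 for 3: 4^(4 + 1) + 4^4 + 2; = 1282; G_2 = 1282−1 = 1281

3^(3 + 1) + 3^3 + 2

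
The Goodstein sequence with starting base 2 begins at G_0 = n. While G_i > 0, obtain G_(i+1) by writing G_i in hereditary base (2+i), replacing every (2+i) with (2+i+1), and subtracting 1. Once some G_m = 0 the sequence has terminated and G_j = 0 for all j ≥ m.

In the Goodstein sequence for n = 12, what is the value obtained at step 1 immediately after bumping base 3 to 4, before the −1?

1066

12 —HB2→ 2^(2 + 1) + 2^2 —bump→ 3^(3 + 1) + 3^3 = 108 —(−1)→ 107
107 —HB3→ 3^(3 + 1) + 2·3^2 + 2·3 + 2 —bump→ 4^(4 + 1) + 2·4^2 + 2·4 + 2 = 1066 —(−1)→ 1065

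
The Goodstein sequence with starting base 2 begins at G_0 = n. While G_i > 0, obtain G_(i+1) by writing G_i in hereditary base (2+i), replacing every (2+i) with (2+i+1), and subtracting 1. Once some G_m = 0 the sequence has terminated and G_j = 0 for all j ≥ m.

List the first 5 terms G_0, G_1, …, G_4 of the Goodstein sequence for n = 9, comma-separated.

i=0: 9 = 2^(2 + 1) + 1 (b=2); 2→3: 3^(3 + 1) + 1 = 82; 82−1 = 81
i=1: 81 = 3^(3 + 1) (b=3); 3→4: 4^(4 + 1) = 1024; 1024−1 = 1023
i=2: 1023 = 3·4^4 + 3·4^3 + 3·4^2 + 3·4 + 3 (b=4); 4→5: 3·5^5 + 3·5^3 + 3·5^2 + 3·5 + 3 = 9843; 9843−1 = 9842
i=3: 9842 = 3·5^5 + 3·5^3 + 3·5^2 + 3·5 + 2 (b=5); 5→6: 3·6^6 + 3·6^3 + 3·6^2 + 3·6 + 2 = 140744; 140744−1 = 140743

9, 81, 1023, 9842, 140743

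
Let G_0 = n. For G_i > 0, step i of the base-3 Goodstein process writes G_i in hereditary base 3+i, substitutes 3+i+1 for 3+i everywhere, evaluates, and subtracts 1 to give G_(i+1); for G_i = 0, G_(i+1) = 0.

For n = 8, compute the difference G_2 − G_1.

1

base 3: 8 = 2·3 + 2; at 4: 2·4 + 2 = 10; next = 9
base 4: 9 = 2·4 + 1; at 5: 2·5 + 1 = 11; next = 10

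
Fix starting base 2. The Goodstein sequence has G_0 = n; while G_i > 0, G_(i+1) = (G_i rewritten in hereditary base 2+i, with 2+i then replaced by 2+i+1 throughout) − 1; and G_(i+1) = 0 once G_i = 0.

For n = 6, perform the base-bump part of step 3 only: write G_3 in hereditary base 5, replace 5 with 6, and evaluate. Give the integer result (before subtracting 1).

46656

[0] 6 ≡ 2^2 + 2 (base 2). Lift 3: 30. −1: 29.
[1] 29 ≡ 3^3 + 2 (base 3). Lift 4: 258. −1: 257.
[2] 257 ≡ 4^4 + 1 (base 4). Lift 5: 3126. −1: 3125.
[3] 3125 ≡ 5^5 (base 5). Lift 6: 46656. −1: 46655.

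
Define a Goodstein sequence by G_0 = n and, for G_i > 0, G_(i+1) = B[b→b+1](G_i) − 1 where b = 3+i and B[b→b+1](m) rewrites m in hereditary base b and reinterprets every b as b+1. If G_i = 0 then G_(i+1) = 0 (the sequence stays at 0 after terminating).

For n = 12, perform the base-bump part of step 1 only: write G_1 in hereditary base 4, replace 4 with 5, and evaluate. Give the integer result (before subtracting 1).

28

step 0: 12 = 3^2 + 3; sub 4 for 3: 4^2 + 4; = 20; G_1 = 20−1 = 19
step 1: 19 = 4^2 + 3; sub 5 for 4: 5^2 + 3; = 28; G_2 = 28−1 = 27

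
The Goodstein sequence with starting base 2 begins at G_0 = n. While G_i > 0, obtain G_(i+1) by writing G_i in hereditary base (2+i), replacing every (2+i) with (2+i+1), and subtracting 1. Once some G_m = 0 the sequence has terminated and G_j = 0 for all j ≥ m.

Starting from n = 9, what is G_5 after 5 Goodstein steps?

i=0: 9 = 2^(2 + 1) + 1 (b=2); 2→3: 3^(3 + 1) + 1 = 82; 82−1 = 81
i=1: 81 = 3^(3 + 1) (b=3); 3→4: 4^(4 + 1) = 1024; 1024−1 = 1023
i=2: 1023 = 3·4^4 + 3·4^3 + 3·4^2 + 3·4 + 3 (b=4); 4→5: 3·5^5 + 3·5^3 + 3·5^2 + 3·5 + 3 = 9843; 9843−1 = 9842
i=3: 9842 = 3·5^5 + 3·5^3 + 3·5^2 + 3·5 + 2 (b=5); 5→6: 3·6^6 + 3·6^3 + 3·6^2 + 3·6 + 2 = 140744; 140744−1 = 140743
i=4: 140743 = 3·6^6 + 3·6^3 + 3·6^2 + 3·6 + 1 (b=6); 6→7: 3·7^7 + 3·7^3 + 3·7^2 + 3·7 + 1 = 2471827; 2471827−1 = 2471826

2471826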